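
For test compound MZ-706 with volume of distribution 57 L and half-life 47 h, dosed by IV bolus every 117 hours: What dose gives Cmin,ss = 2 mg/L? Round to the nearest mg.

τ/t½ = 117/47 ≈ 2.4894, so f = (1/2)^(117/47) ≈ 0.178085.
Cmin,ss = (D/Vd)·f/(1−f), so D = Cmin,ss·Vd·(1−f)/f.
D = 2 × 57 × (1−f)/f ≈ 2 × 57 × 4.61530 ≈ 526.14 mg.

526 mg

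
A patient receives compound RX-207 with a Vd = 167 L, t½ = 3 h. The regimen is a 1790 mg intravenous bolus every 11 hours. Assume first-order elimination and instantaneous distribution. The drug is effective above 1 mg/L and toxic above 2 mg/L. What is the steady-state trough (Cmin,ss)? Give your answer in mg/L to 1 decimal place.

0.9 mg/L

k = ln2/t½ = ln2/3 ≈ 0.231049 h⁻¹; fraction remaining f = e^(−kτ) = e^(−0.231049×11) ≈ 0.0787.
At steady state, accumulation factor R = 1/(1 − e^(−kτ)) ≈ 1.0854.
Single-dose peak C₀ = D/Vd = 1790/167 ≈ 10.719 mg/L.
Steady-state peak Cmax,ss = C₀·R ≈ 10.719 × 1.0854 ≈ 11.634 mg/L.
Steady-state trough Cmin,ss = Cmax,ss·f ≈ 11.634 × 0.0787 ≈ 0.916 mg/L.
Trough 0.9 mg/L vs MEC 1 mg/L: subtherapeutic.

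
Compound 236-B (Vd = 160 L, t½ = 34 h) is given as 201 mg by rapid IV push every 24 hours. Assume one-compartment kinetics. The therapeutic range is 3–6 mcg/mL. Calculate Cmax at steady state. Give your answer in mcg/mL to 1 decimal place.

3.2 mcg/mL

k = ln2/t½ = ln2/34 ≈ 0.020387 h⁻¹; fraction remaining f = e^(−kτ) = e^(−0.020387×24) ≈ 0.6131.
Accumulation ratio R = 1/(1 − f) ≈ 1/0.3869 ≈ 2.5846.
Each bolus raises the concentration by D/Vd = 201/160 ≈ 1.256 mcg/mL.
Steady-state peak Cmax,ss = C₀·R ≈ 1.256 × 2.5846 ≈ 3.246 mcg/mL.
Peak 3.2 mcg/mL vs MTC 6 mcg/mL: below toxic threshold.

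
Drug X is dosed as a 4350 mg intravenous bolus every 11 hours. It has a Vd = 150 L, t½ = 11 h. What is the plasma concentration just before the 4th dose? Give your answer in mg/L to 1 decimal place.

f = (1/2)^(τ/t½) = (1/2)^(11/11) ≈ 0.5000.
C₀ = D/Vd = 4350/150 ≈ 29.000 mg/L.
Before the 4th dose, 3 doses have been given. Superposition: Cmin = C₀·(f + f² + … + f^3).
≈ 29.000 × (0.5000 + 0.2500 + 0.1250) ≈ 29.000 × 0.8750 ≈ 25.375 mg/L.

25.4 mg/L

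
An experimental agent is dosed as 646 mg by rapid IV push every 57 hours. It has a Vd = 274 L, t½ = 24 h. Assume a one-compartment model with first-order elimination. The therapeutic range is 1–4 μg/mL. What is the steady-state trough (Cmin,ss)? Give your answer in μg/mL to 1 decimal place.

k = ln2/t½ = ln2/24 ≈ 0.028881 h⁻¹; fraction remaining f = e^(−kτ) = e^(−0.028881×57) ≈ 0.1928.
At steady state, accumulation factor R = 1/(1 − e^(−kτ)) ≈ 1.2389.
Each bolus raises the concentration by D/Vd = 646/274 ≈ 2.358 μg/mL.
Steady-state peak Cmax,ss = C₀·R ≈ 2.358 × 1.2389 ≈ 2.921 μg/mL.
Steady-state trough Cmin,ss = Cmax,ss·f ≈ 2.921 × 0.1928 ≈ 0.563 μg/mL.
Trough 0.6 μg/mL vs MEC 1 μg/mL: subtherapeutic.

0.6 μg/mL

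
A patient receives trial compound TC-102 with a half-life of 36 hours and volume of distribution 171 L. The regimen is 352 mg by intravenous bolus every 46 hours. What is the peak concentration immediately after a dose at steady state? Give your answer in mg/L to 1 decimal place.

τ/t½ = 46/36 ≈ 1.2778, so fraction remaining f = (1/2)^(46/36) ≈ 0.4124.
Accumulation ratio R = 1/(1 − f) ≈ 1/0.5876 ≈ 1.7018.
Single-dose peak C₀ = D/Vd = 352/171 ≈ 2.058 mg/L.
Steady-state peak Cmax,ss = C₀·R ≈ 2.058 × 1.7018 ≈ 3.502 mg/L.

3.5 mg/L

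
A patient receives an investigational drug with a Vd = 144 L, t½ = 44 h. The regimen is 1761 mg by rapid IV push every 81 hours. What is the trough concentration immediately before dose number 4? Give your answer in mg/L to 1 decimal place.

4.6 mg/L

f = (1/2)^(τ/t½) = (1/2)^(81/44) ≈ 0.2791.
C₀ = D/Vd = 1761/144 ≈ 12.229 mg/L.
Before the 4th dose, 3 doses have been given. Superposition: Cmin = C₀·(f + f² + … + f^3).
≈ 12.229 × (0.2791 + 0.0779 + 0.0217) ≈ 12.229 × 0.3787 ≈ 4.631 mg/L.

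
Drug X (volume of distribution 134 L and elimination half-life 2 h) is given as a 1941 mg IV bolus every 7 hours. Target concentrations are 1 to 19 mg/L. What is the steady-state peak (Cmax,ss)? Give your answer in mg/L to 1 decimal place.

15.9 mg/L

τ/t½ = 7/2 ≈ 3.5, so fraction remaining f = (1/2)^(7/2) ≈ 0.0884.
At steady state, accumulation factor R = 1/(1 − e^(−kτ)) ≈ 1.0970.
Single-dose peak C₀ = D/Vd = 1941/134 ≈ 14.485 mg/L.
Steady-state peak Cmax,ss = C₀·R ≈ 14.485 × 1.0970 ≈ 15.890 mg/L.
Peak 15.9 mg/L vs MTC 19 mg/L: below toxic threshold.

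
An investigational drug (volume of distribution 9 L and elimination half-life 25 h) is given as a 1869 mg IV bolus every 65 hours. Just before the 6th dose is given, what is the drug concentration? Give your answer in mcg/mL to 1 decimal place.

41.0 mcg/mL

f = (1/2)^(τ/t½) = (1/2)^(65/25) ≈ 0.1649.
C₀ = D/Vd = 1869/9 ≈ 207.667 mcg/mL.
Before the 6th dose, 5 doses have been given. Superposition: Cmin = C₀·(f + f² + … + f^5).
≈ 207.667 × (0.1649 + 0.0272 + 0.0045 + 0.0007 + 0.0001) ≈ 207.667 × 0.1974 ≈ 40.993 mcg/mL.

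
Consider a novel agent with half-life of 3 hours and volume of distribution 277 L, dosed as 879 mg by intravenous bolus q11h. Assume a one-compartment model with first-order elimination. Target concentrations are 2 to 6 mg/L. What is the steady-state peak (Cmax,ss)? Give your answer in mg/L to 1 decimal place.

k = ln2/t½ = ln2/3 ≈ 0.231049 h⁻¹; fraction remaining f = e^(−kτ) = e^(−0.231049×11) ≈ 0.0787.
Accumulation ratio R = 1/(1 − f) ≈ 1/0.9213 ≈ 1.0854.
Each bolus raises the concentration by D/Vd = 879/277 ≈ 3.173 mg/L.
Cmax,ss = C₀/(1 − f) ≈ 3.173/0.9213 ≈ 3.444 mg/L.
Peak 3.4 mg/L vs MTC 6 mg/L: below toxic threshold.

3.4 mg/L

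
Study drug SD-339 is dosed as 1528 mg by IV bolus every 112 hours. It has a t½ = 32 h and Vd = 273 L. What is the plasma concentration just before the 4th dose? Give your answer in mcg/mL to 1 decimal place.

0.5 mcg/mL

f = (1/2)^(τ/t½) = (1/2)^(112/32) ≈ 0.0884.
C₀ = D/Vd = 1528/273 ≈ 5.597 mcg/mL.
Before the 4th dose, 3 doses have been given. Superposition: Cmin = C₀·(f + f² + … + f^3).
≈ 5.597 × (0.0884 + 0.0078 + 0.0007) ≈ 5.597 × 0.0969 ≈ 0.542 mcg/mL.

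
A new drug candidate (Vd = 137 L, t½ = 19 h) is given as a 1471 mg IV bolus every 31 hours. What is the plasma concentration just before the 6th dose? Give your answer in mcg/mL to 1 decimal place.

f = (1/2)^(τ/t½) = (1/2)^(31/19) ≈ 0.3227.
C₀ = D/Vd = 1471/137 ≈ 10.737 mcg/mL.
Before the 6th dose, 5 doses have been given. Superposition: Cmin = C₀·(f + f² + … + f^5).
≈ 10.737 × (0.3227 + 0.1041 + 0.0336 + 0.0108 + 0.0035) ≈ 10.737 × 0.4747 ≈ 5.097 mcg/mL.

5.1 mcg/mL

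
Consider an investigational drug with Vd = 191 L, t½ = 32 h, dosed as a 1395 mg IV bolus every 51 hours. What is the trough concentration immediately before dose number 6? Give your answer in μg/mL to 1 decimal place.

f = (1/2)^(τ/t½) = (1/2)^(51/32) ≈ 0.3313.
C₀ = D/Vd = 1395/191 ≈ 7.304 μg/mL.
Before the 6th dose, 5 doses have been given. Superposition: Cmin = C₀·(f + f² + … + f^5).
≈ 7.304 × (0.3313 + 0.1098 + 0.0364 + 0.0120 + 0.0040) ≈ 7.304 × 0.4935 ≈ 3.605 μg/mL.

3.6 μg/mL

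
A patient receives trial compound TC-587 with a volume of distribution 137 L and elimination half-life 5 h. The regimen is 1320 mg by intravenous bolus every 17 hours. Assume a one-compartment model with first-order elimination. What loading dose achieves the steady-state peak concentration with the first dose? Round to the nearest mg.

1458 mg

f = (1/2)^(17/5) ≈ 0.094732; accumulation ratio R = 1/(1−f) ≈ 1.10465.
Loading dose to hit Cmax,ss on first dose: D_load = D_maint·R ≈ 1320 × 1.10465 ≈ 1458.14 mg.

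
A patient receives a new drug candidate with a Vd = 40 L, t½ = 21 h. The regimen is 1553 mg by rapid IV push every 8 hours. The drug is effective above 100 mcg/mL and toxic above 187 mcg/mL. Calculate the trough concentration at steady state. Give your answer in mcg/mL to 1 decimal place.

Over one 8-h interval, 8/21 ≈ 0.38095 half-lives elapse, leaving f ≈ 0.7679 of each dose.
At steady state, accumulation factor R = 1/(1 − e^(−kτ)) ≈ 4.3085.
Single-dose peak C₀ = D/Vd = 1553/40 ≈ 38.825 mcg/mL.
Steady-state peak Cmax,ss = C₀·R ≈ 38.825 × 4.3085 ≈ 167.278 mcg/mL.
One interval later, Cmin,ss = Cmax,ss·e^(−kτ) ≈ 167.278 × 0.7679 ≈ 128.453 mcg/mL.
Trough 128.5 mcg/mL vs MEC 100 mcg/mL: adequate.

128.5 mcg/mL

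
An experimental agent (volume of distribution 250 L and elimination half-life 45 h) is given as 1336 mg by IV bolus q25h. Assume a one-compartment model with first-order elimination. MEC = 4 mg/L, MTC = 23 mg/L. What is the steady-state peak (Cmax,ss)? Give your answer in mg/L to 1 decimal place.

k = ln2/t½ = ln2/45 ≈ 0.015403 h⁻¹; fraction remaining f = e^(−kτ) = e^(−0.015403×25) ≈ 0.6804.
Accumulation ratio R = 1/(1 − f) ≈ 1/0.3196 ≈ 3.1289.
Single-dose peak C₀ = D/Vd = 1336/250 ≈ 5.344 mg/L.
Steady-state peak Cmax,ss = C₀·R ≈ 5.344 × 3.1289 ≈ 16.721 mg/L.
Peak 16.7 mg/L vs MTC 23 mg/L: below toxic threshold.

16.7 mg/L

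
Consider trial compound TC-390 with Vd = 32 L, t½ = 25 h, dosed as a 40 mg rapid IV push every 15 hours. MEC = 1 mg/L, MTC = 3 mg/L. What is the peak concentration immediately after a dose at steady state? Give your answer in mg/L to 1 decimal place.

3.7 mg/L

Over one 15-h interval, 15/25 ≈ 0.6 half-lives elapse, leaving f ≈ 0.6598 of each dose.
Accumulation ratio R = 1/(1 − f) ≈ 1/0.3402 ≈ 2.9394.
Single-dose peak C₀ = D/Vd = 40/32 ≈ 1.250 mg/L.
Cmax,ss = C₀/(1 − f) ≈ 1.250/0.3402 ≈ 3.674 mg/L.
Peak 3.7 mg/L vs MTC 3 mg/L: exceeds toxic threshold.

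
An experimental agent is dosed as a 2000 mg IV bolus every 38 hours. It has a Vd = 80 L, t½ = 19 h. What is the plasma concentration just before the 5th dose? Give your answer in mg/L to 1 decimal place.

8.3 mg/L

f = (1/2)^(τ/t½) = (1/2)^(38/19) ≈ 0.2500.
C₀ = D/Vd = 2000/80 ≈ 25.000 mg/L.
Before the 5th dose, 4 doses have been given. Superposition: Cmin = C₀·(f + f² + … + f^4).
≈ 25.000 × (0.2500 + 0.0625 + 0.0156 + 0.0039) ≈ 25.000 × 0.3320 ≈ 8.300 mg/L.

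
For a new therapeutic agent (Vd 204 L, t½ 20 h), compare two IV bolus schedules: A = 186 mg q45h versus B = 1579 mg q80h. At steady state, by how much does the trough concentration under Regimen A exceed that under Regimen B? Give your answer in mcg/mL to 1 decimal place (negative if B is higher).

Regimen A: f = (1/2)^(45/20) ≈ 0.2102; Cmin,ss = (186/204)·f/(1−f) ≈ 0.243 mcg/mL.
Regimen B: f = (1/2)^(80/20) ≈ 0.0625; Cmin,ss = (1579/204)·f/(1−f) ≈ 0.516 mcg/mL.
Difference ≈ 0.243 − 0.516 ≈ -0.273 mcg/mL.

-0.3 mcg/mL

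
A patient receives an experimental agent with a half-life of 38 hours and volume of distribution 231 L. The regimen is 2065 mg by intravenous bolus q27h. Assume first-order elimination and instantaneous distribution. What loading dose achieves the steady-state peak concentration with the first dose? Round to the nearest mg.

5310 mg

f = (1/2)^(27/38) ≈ 0.611097; accumulation ratio R = 1/(1−f) ≈ 2.57134.
Loading dose to hit Cmax,ss on first dose: D_load = D_maint·R ≈ 2065 × 2.57134 ≈ 5309.82 mg.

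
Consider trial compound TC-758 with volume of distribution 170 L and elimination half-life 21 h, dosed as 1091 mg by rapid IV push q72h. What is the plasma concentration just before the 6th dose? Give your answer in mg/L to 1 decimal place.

f = (1/2)^(τ/t½) = (1/2)^(72/21) ≈ 0.0929.
C₀ = D/Vd = 1091/170 ≈ 6.418 mg/L.
Before the 6th dose, 5 doses have been given. Superposition: Cmin = C₀·(f + f² + … + f^5).
≈ 6.418 × (0.0929 + 0.0086 + 0.0008 + 0.0001 + 0.0000) ≈ 6.418 × 0.1024 ≈ 0.657 mg/L.

0.7 mg/L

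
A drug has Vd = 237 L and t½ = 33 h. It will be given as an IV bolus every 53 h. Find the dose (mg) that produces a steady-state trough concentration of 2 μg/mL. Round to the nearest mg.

τ/t½ = 53/33 ≈ 1.6061, so f = (1/2)^(53/33) ≈ 0.328494.
Cmin,ss = (D/Vd)·f/(1−f), so D = Cmin,ss·Vd·(1−f)/f.
D = 2 × 237 × (1−f)/f ≈ 2 × 237 × 2.04420 ≈ 968.95 mg.

969 mg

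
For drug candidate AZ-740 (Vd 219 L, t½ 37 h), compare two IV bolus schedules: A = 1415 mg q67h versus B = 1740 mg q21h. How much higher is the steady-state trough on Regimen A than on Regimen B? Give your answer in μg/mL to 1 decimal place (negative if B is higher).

Regimen A: f = (1/2)^(67/37) ≈ 0.2850; Cmin,ss = (1415/219)·f/(1−f) ≈ 2.575 μg/mL.
Regimen B: f = (1/2)^(21/37) ≈ 0.6748; Cmin,ss = (1740/219)·f/(1−f) ≈ 16.487 μg/mL.
Difference ≈ 2.575 − 16.487 ≈ -13.912 μg/mL.

-13.9 μg/mL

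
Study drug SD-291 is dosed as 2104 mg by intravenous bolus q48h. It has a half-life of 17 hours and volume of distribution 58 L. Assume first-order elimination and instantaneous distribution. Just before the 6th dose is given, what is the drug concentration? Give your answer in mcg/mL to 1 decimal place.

f = (1/2)^(τ/t½) = (1/2)^(48/17) ≈ 0.1413.
C₀ = D/Vd = 2104/58 ≈ 36.276 mcg/mL.
Before the 6th dose, 5 doses have been given. Superposition: Cmin = C₀·(f + f² + … + f^5).
≈ 36.276 × (0.1413 + 0.0200 + 0.0028 + 0.0004 + 0.0001) ≈ 36.276 × 0.1646 ≈ 5.971 mcg/mL.

6.0 mcg/mL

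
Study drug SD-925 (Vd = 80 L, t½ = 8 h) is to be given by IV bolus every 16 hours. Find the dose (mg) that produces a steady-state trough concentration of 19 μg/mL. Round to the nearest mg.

τ/t½ = 16/8 ≈ 2, so f = (1/2)^(16/8) ≈ 0.250000.
Cmin,ss = (D/Vd)·f/(1−f), so D = Cmin,ss·Vd·(1−f)/f.
D = 19 × 80 × (1−f)/f ≈ 19 × 80 × 3.00000 ≈ 4560.00 mg.

4560 mg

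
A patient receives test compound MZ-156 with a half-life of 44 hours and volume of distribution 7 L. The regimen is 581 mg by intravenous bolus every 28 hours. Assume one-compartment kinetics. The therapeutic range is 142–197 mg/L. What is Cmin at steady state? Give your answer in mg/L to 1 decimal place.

Over one 28-h interval, 28/44 ≈ 0.63636 half-lives elapse, leaving f ≈ 0.6433 of each dose.
Each bolus raises the concentration by D/Vd = 581/7 ≈ 83.000 mg/L.
Steady-state trough Cmin,ss = C₀·f/(1−f) ≈ 83.000 × 0.6433/0.3567 ≈ 149.689 mg/L.
Trough 149.7 mg/L vs MEC 142 mg/L: adequate.

149.7 mg/L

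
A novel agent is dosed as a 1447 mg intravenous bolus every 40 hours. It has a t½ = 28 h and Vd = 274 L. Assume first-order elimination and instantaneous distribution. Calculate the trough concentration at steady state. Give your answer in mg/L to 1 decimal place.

τ/t½ = 40/28 ≈ 1.4286, so fraction remaining f = (1/2)^(40/28) ≈ 0.3715.
At steady state, accumulation factor R = 1/(1 − e^(−kτ)) ≈ 1.5911.
Single-dose peak C₀ = D/Vd = 1447/274 ≈ 5.281 mg/L.
Steady-state peak Cmax,ss = C₀·R ≈ 5.281 × 1.5911 ≈ 8.403 mg/L.
One interval later, Cmin,ss = Cmax,ss·e^(−kτ) ≈ 8.403 × 0.3715 ≈ 3.122 mg/L.

3.1 mg/L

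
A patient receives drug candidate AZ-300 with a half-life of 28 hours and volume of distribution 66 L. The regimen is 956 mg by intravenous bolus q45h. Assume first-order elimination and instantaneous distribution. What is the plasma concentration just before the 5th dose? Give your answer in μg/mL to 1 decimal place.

f = (1/2)^(τ/t½) = (1/2)^(45/28) ≈ 0.3282.
C₀ = D/Vd = 956/66 ≈ 14.485 μg/mL.
Before the 5th dose, 4 doses have been given. Superposition: Cmin = C₀·(f + f² + … + f^4).
≈ 14.485 × (0.3282 + 0.1077 + 0.0354 + 0.0116) ≈ 14.485 × 0.4829 ≈ 6.995 μg/mL.

7.0 μg/mL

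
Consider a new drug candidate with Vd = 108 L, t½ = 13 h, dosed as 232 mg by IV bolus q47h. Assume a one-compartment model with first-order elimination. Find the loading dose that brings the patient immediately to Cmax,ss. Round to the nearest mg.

253 mg

f = (1/2)^(47/13) ≈ 0.081594; accumulation ratio R = 1/(1−f) ≈ 1.08884.
Loading dose to hit Cmax,ss on first dose: D_load = D_maint·R ≈ 232 × 1.08884 ≈ 252.61 mg.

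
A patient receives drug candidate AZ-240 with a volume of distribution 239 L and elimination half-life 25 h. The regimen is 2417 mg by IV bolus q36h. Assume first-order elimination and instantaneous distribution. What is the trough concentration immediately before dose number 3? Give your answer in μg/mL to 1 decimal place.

f = (1/2)^(τ/t½) = (1/2)^(36/25) ≈ 0.3686.
C₀ = D/Vd = 2417/239 ≈ 10.113 μg/mL.
Before the 3rd dose, 2 doses have been given. Superposition: Cmin = C₀·(f + f²).
≈ 10.113 × (0.3686 + 0.1359) ≈ 10.113 × 0.5045 ≈ 5.102 μg/mL.

5.1 μg/mL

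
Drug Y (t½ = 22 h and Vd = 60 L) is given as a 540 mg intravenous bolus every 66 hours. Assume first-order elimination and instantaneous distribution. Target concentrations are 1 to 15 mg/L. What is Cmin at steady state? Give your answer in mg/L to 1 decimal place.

1.3 mg/L

The dosing interval is 3 half-lives, so f = 2^(−3) = 0.125.
At steady state, R = 1/(1 − 0.125) = 8/7.
Single-dose peak C₀ = D/Vd = 540/60 = 9 mg/L.
Steady-state peak Cmax,ss = C₀·R = 9 × 8/7 ≈ 10.286 mg/L.
Steady-state trough Cmin,ss = Cmax,ss·f ≈ 10.286 × 0.125 ≈ 1.286 mg/L.
Trough 1.3 mg/L vs MEC 1 mg/L: adequate.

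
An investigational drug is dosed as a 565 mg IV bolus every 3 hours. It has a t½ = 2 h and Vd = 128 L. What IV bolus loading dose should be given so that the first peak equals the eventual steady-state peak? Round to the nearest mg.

f = (1/2)^(3/2) ≈ 0.353553; accumulation ratio R = 1/(1−f) ≈ 1.54692.
Loading dose to hit Cmax,ss on first dose: D_load = D_maint·R ≈ 565 × 1.54692 ≈ 874.01 mg.

874 mg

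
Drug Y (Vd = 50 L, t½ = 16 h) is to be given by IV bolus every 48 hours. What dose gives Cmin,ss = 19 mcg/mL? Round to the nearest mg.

6650 mg

τ/t½ = 48/16 ≈ 3, so f = (1/2)^(48/16) ≈ 0.125000.
Cmin,ss = (D/Vd)·f/(1−f), so D = Cmin,ss·Vd·(1−f)/f.
D = 19 × 50 × (1−f)/f ≈ 19 × 50 × 7.00000 ≈ 6650.00 mg.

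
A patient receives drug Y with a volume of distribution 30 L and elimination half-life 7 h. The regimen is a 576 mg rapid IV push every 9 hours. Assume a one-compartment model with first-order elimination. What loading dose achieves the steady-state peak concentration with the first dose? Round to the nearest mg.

977 mg

f = (1/2)^(9/7) ≈ 0.410168; accumulation ratio R = 1/(1−f) ≈ 1.69540.
Loading dose to hit Cmax,ss on first dose: D_load = D_maint·R ≈ 576 × 1.69540 ≈ 976.55 mg.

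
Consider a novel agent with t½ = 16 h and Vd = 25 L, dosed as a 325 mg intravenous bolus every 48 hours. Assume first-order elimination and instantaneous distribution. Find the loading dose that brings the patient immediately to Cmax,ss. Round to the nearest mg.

f = (1/2)^(48/16) ≈ 0.125000; accumulation ratio R = 1/(1−f) ≈ 1.14286.
Loading dose to hit Cmax,ss on first dose: D_load = D_maint·R ≈ 325 × 1.14286 ≈ 371.43 mg.

371 mg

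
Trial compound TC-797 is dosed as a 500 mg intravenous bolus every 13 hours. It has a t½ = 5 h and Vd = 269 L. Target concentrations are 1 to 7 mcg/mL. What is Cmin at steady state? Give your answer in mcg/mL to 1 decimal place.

0.4 mcg/mL

τ/t½ = 13/5 ≈ 2.6, so fraction remaining f = (1/2)^(13/5) ≈ 0.1649.
Single-dose peak C₀ = D/Vd = 500/269 ≈ 1.859 mcg/mL.
Steady-state trough Cmin,ss = C₀·f/(1−f) ≈ 1.859 × 0.1649/0.8351 ≈ 0.367 mcg/mL.
Trough 0.4 mcg/mL vs MEC 1 mcg/mL: subtherapeutic.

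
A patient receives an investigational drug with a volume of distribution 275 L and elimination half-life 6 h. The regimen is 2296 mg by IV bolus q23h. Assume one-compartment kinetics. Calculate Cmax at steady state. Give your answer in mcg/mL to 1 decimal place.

9.0 mcg/mL

k = ln2/t½ = ln2/6 ≈ 0.115525 h⁻¹; fraction remaining f = e^(−kτ) = e^(−0.115525×23) ≈ 0.0702.
At steady state, accumulation factor R = 1/(1 − e^(−kτ)) ≈ 1.0755.
Single-dose peak C₀ = D/Vd = 2296/275 ≈ 8.349 mcg/mL.
Steady-state peak Cmax,ss = C₀·R ≈ 8.349 × 1.0755 ≈ 8.979 mcg/mL.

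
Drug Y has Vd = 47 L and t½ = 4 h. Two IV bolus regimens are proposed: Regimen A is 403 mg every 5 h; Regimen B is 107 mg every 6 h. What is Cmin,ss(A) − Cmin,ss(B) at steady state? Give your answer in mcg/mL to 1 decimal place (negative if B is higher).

Regimen A: f = (1/2)^(5/4) ≈ 0.4204; Cmin,ss = (403/47)·f/(1−f) ≈ 6.219 mcg/mL.
Regimen B: f = (1/2)^(6/4) ≈ 0.3536; Cmin,ss = (107/47)·f/(1−f) ≈ 1.245 mcg/mL.
Difference ≈ 6.219 − 1.245 ≈ 4.974 mcg/mL.

5.0 mcg/mL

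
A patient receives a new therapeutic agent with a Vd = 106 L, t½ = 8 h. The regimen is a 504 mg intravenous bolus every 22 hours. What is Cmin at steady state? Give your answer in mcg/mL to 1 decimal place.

0.8 mcg/mL

Over one 22-h interval, 22/8 ≈ 2.75 half-lives elapse, leaving f ≈ 0.1487 of each dose.
Each bolus raises the concentration by D/Vd = 504/106 ≈ 4.755 mcg/mL.
Steady-state trough Cmin,ss = C₀·f/(1−f) ≈ 4.755 × 0.1487/0.8513 ≈ 0.831 mcg/mL.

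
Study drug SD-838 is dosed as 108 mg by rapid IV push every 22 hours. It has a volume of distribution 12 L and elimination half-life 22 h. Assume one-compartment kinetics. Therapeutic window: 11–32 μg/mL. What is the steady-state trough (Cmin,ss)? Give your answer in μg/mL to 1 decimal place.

9.0 μg/mL

The dosing interval is 1 half-life, so f = 2^(−1) = 0.5.
Accumulation ratio R = 1/(1 − f) = 1/0.5 = 2/1.
Single-dose peak C₀ = D/Vd = 108/12 = 9 μg/mL.
Steady-state peak Cmax,ss = C₀·R = 9 × 2/1 ≈ 18.000 μg/mL.
Steady-state trough Cmin,ss = Cmax,ss·f ≈ 18.000 × 0.5 ≈ 9.000 μg/mL.
Trough 9.0 μg/mL vs MEC 11 μg/mL: subtherapeutic.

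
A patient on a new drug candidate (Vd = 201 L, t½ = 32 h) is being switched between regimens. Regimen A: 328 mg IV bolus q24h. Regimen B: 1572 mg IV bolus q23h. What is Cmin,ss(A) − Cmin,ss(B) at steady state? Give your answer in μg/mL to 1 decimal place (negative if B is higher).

Regimen A: f = (1/2)^(24/32) ≈ 0.5946; Cmin,ss = (328/201)·f/(1−f) ≈ 2.393 μg/mL.
Regimen B: f = (1/2)^(23/32) ≈ 0.6076; Cmin,ss = (1572/201)·f/(1−f) ≈ 12.110 μg/mL.
Difference ≈ 2.393 − 12.110 ≈ -9.717 μg/mL.

-9.7 μg/mL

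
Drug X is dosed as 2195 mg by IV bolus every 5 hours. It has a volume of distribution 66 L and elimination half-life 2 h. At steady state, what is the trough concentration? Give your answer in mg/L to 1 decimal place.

7.1 mg/L

Over one 5-h interval, 5/2 ≈ 2.5 half-lives elapse, leaving f ≈ 0.1768 of each dose.
At steady state, accumulation factor R = 1/(1 − e^(−kτ)) ≈ 1.2148.
Single-dose peak C₀ = D/Vd = 2195/66 ≈ 33.258 mg/L.
Steady-state peak Cmax,ss = C₀·R ≈ 33.258 × 1.2148 ≈ 40.402 mg/L.
One interval later, Cmin,ss = Cmax,ss·e^(−kτ) ≈ 40.402 × 0.1768 ≈ 7.143 mg/L.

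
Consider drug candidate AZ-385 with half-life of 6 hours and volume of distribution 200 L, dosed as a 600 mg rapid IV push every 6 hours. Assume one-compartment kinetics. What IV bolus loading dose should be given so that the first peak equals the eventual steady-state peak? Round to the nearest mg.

1200 mg

f = (1/2)^(6/6) ≈ 0.500000; accumulation ratio R = 1/(1−f) ≈ 2.00000.
Loading dose to hit Cmax,ss on first dose: D_load = D_maint·R ≈ 600 × 2.00000 ≈ 1200.00 mg.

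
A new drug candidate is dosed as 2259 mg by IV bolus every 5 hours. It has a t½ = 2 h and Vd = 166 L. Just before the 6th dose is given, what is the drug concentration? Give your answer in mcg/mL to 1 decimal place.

2.9 mcg/mL

f = (1/2)^(τ/t½) = (1/2)^(5/2) ≈ 0.1768.
C₀ = D/Vd = 2259/166 ≈ 13.608 mcg/mL.
Before the 6th dose, 5 doses have been given. Superposition: Cmin = C₀·(f + f² + … + f^5).
≈ 13.608 × (0.1768 + 0.0313 + 0.0055 + 0.0010 + 0.0002) ≈ 13.608 × 0.2148 ≈ 2.923 mcg/mL.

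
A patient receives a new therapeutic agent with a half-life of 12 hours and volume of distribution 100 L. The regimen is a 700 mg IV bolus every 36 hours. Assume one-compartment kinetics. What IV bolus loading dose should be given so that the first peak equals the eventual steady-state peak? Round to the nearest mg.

800 mg

f = (1/2)^(36/12) ≈ 0.125000; accumulation ratio R = 1/(1−f) ≈ 1.14286.
Loading dose to hit Cmax,ss on first dose: D_load = D_maint·R ≈ 700 × 1.14286 ≈ 800.00 mg.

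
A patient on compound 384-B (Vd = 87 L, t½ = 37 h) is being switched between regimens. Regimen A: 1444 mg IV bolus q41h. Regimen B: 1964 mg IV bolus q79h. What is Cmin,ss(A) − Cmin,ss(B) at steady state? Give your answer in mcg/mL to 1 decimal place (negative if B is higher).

7.7 mcg/mL

Regimen A: f = (1/2)^(41/37) ≈ 0.4639; Cmin,ss = (1444/87)·f/(1−f) ≈ 14.362 mcg/mL.
Regimen B: f = (1/2)^(79/37) ≈ 0.2276; Cmin,ss = (1964/87)·f/(1−f) ≈ 6.652 mcg/mL.
Difference ≈ 14.362 − 6.652 ≈ 7.710 mcg/mL.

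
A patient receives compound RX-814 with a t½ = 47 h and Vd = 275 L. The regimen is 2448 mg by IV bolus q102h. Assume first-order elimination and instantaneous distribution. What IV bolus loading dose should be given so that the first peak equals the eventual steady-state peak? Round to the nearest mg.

3147 mg

f = (1/2)^(102/47) ≈ 0.222178; accumulation ratio R = 1/(1−f) ≈ 1.28564.
Loading dose to hit Cmax,ss on first dose: D_load = D_maint·R ≈ 2448 × 1.28564 ≈ 3147.25 mg.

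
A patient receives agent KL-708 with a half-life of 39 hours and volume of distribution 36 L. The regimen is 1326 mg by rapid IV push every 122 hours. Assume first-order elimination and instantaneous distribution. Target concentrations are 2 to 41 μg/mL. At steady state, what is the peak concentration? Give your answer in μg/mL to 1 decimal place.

41.6 μg/mL

Over one 122-h interval, 122/39 ≈ 3.1282 half-lives elapse, leaving f ≈ 0.1144 of each dose.
At steady state, accumulation factor R = 1/(1 − e^(−kτ)) ≈ 1.1292.
Each bolus raises the concentration by D/Vd = 1326/36 ≈ 36.833 μg/mL.
Steady-state peak Cmax,ss = C₀·R ≈ 36.833 × 1.1292 ≈ 41.592 μg/mL.
Peak 41.6 μg/mL vs MTC 41 μg/mL: exceeds toxic threshold.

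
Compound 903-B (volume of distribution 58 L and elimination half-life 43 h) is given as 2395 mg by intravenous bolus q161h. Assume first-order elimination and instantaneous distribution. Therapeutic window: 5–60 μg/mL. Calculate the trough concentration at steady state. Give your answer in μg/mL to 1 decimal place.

τ/t½ = 161/43 ≈ 3.7442, so fraction remaining f = (1/2)^(161/43) ≈ 0.0746.
Accumulation ratio R = 1/(1 − f) ≈ 1/0.9254 ≈ 1.0806.
Single-dose peak C₀ = D/Vd = 2395/58 ≈ 41.293 μg/mL.
Cmax,ss = C₀/(1 − f) ≈ 41.293/0.9254 ≈ 44.622 μg/mL.
One interval later, Cmin,ss = Cmax,ss·e^(−kτ) ≈ 44.622 × 0.0746 ≈ 3.329 μg/mL.
Trough 3.3 μg/mL vs MEC 5 μg/mL: subtherapeutic.

3.3 μg/mL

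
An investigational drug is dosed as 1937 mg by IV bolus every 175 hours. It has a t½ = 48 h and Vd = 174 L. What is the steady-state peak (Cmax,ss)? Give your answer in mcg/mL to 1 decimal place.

12.1 mcg/mL

k = ln2/t½ = ln2/48 ≈ 0.014441 h⁻¹; fraction remaining f = e^(−kτ) = e^(−0.014441×175) ≈ 0.0799.
At steady state, accumulation factor R = 1/(1 − e^(−kτ)) ≈ 1.0868.
Single-dose peak C₀ = D/Vd = 1937/174 ≈ 11.132 mcg/mL.
Steady-state peak Cmax,ss = C₀·R ≈ 11.132 × 1.0868 ≈ 12.098 mcg/mL.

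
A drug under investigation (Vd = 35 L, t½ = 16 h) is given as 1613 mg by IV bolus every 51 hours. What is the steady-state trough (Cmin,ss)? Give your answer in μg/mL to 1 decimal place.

5.7 μg/mL

τ/t½ = 51/16 ≈ 3.1875, so fraction remaining f = (1/2)^(51/16) ≈ 0.1098.
Accumulation ratio R = 1/(1 − f) ≈ 1/0.8902 ≈ 1.1233.
Each bolus raises the concentration by D/Vd = 1613/35 ≈ 46.086 μg/mL.
Cmax,ss = C₀/(1 − f) ≈ 46.086/0.8902 ≈ 51.770 μg/mL.
Steady-state trough Cmin,ss = Cmax,ss·f ≈ 51.770 × 0.1098 ≈ 5.684 μg/mL.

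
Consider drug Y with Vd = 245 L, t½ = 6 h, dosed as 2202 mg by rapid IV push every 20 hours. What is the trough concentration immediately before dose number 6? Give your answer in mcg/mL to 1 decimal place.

f = (1/2)^(τ/t½) = (1/2)^(20/6) ≈ 0.0992.
C₀ = D/Vd = 2202/245 ≈ 8.988 mcg/mL.
Before the 6th dose, 5 doses have been given. Superposition: Cmin = C₀·(f + f² + … + f^5).
≈ 8.988 × (0.0992 + 0.0098 + 0.0010 + 0.0001 + 0.0000) ≈ 8.988 × 0.1101 ≈ 0.990 mcg/mL.

1.0 mcg/mL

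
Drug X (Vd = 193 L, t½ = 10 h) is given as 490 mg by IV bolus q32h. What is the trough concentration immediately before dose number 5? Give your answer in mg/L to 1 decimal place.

0.3 mg/L

f = (1/2)^(τ/t½) = (1/2)^(32/10) ≈ 0.1088.
C₀ = D/Vd = 490/193 ≈ 2.539 mg/L.
Before the 5th dose, 4 doses have been given. Superposition: Cmin = C₀·(f + f² + … + f^4).
≈ 2.539 × (0.1088 + 0.0118 + 0.0013 + 0.0001) ≈ 2.539 × 0.1220 ≈ 0.310 mg/L.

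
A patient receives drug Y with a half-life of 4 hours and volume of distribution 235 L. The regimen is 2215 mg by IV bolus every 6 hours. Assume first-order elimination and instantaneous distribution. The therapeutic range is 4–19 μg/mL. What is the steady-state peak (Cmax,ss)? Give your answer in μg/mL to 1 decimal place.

14.6 μg/mL

Over one 6-h interval, 6/4 ≈ 1.5 half-lives elapse, leaving f ≈ 0.3536 of each dose.
At steady state, accumulation factor R = 1/(1 − e^(−kτ)) ≈ 1.5470.
Each bolus raises the concentration by D/Vd = 2215/235 ≈ 9.426 μg/mL.
Steady-state peak Cmax,ss = C₀·R ≈ 9.426 × 1.5470 ≈ 14.582 μg/mL.
Peak 14.6 μg/mL vs MTC 19 μg/mL: below toxic threshold.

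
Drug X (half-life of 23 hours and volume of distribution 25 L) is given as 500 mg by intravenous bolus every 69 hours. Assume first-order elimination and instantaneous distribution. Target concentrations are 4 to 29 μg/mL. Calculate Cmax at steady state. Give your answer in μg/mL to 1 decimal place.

22.9 μg/mL

The dosing interval is 3 half-lives, so f = 2^(−3) = 0.125.
Accumulation ratio R = 1/(1 − f) = 1/0.875 = 8/7.
Single-dose peak C₀ = D/Vd = 500/25 = 20 μg/mL.
Steady-state peak Cmax,ss = C₀·R = 20 × 8/7 ≈ 22.857 μg/mL.
Peak 22.9 μg/mL vs MTC 29 μg/mL: below toxic threshold.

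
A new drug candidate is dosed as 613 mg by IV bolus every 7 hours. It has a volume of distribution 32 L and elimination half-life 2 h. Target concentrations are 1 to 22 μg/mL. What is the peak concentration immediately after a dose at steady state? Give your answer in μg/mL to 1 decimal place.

21.0 μg/mL

k = ln2/t½ = ln2/2 ≈ 0.346574 h⁻¹; fraction remaining f = e^(−kτ) = e^(−0.346574×7) ≈ 0.0884.
At steady state, accumulation factor R = 1/(1 − e^(−kτ)) ≈ 1.0970.
Single-dose peak C₀ = D/Vd = 613/32 ≈ 19.156 μg/mL.
Steady-state peak Cmax,ss = C₀·R ≈ 19.156 × 1.0970 ≈ 21.014 μg/mL.
Peak 21.0 μg/mL vs MTC 22 μg/mL: below toxic threshold.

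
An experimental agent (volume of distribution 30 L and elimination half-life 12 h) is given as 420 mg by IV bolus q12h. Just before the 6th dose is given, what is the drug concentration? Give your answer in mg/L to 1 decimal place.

f = (1/2)^(τ/t½) = (1/2)^(12/12) ≈ 0.5000.
C₀ = D/Vd = 420/30 ≈ 14.000 mg/L.
Before the 6th dose, 5 doses have been given. Superposition: Cmin = C₀·(f + f² + … + f^5).
≈ 14.000 × (0.5000 + 0.2500 + 0.1250 + 0.0625 + 0.0313) ≈ 14.000 × 0.9688 ≈ 13.563 mg/L.

13.6 mg/L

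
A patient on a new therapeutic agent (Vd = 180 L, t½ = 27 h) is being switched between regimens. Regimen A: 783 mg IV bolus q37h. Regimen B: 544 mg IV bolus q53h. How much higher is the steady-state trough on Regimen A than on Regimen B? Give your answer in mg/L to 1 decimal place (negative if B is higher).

Regimen A: f = (1/2)^(37/27) ≈ 0.3868; Cmin,ss = (783/180)·f/(1−f) ≈ 2.744 mg/L.
Regimen B: f = (1/2)^(53/27) ≈ 0.2565; Cmin,ss = (544/180)·f/(1−f) ≈ 1.043 mg/L.
Difference ≈ 2.744 − 1.043 ≈ 1.701 mg/L.

1.7 mg/L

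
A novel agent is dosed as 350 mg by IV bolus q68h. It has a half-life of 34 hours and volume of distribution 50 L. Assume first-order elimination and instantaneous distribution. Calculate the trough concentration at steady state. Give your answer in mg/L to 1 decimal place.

The dosing interval is 2 half-lives, so f = 2^(−2) = 0.25.
Accumulation ratio R = 1/(1 − f) = 1/0.75 = 4/3.
Single-dose peak C₀ = D/Vd = 350/50 = 7 mg/L.
Steady-state peak Cmax,ss = C₀·R = 7 × 4/3 ≈ 9.333 mg/L.
Steady-state trough Cmin,ss = Cmax,ss·f ≈ 9.333 × 0.25 ≈ 2.333 mg/L.

2.3 mg/L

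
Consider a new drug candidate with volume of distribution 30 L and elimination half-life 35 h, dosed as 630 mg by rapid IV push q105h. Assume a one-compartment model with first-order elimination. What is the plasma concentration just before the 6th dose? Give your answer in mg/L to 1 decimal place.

f = (1/2)^(τ/t½) = (1/2)^(105/35) ≈ 0.1250.
C₀ = D/Vd = 630/30 ≈ 21.000 mg/L.
Before the 6th dose, 5 doses have been given. Superposition: Cmin = C₀·(f + f² + … + f^5).
≈ 21.000 × (0.1250 + 0.0156 + 0.0020 + 0.0002 + 0.0000) ≈ 21.000 × 0.1428 ≈ 2.999 mg/L.

3.0 mg/L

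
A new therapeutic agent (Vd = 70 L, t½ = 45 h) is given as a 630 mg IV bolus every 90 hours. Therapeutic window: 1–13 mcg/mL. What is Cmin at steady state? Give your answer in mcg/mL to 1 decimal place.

3.0 mcg/mL

The dosing interval is 2 half-lives, so f = 2^(−2) = 0.25.
Accumulation ratio R = 1/(1 − f) = 1/0.75 = 4/3.
Single-dose peak C₀ = D/Vd = 630/70 = 9 mcg/mL.
Steady-state peak Cmax,ss = C₀·R = 9 × 4/3 ≈ 12.000 mcg/mL.
Steady-state trough Cmin,ss = Cmax,ss·f ≈ 12.000 × 0.25 ≈ 3.000 mcg/mL.
Trough 3.0 mcg/mL vs MEC 1 mcg/mL: adequate.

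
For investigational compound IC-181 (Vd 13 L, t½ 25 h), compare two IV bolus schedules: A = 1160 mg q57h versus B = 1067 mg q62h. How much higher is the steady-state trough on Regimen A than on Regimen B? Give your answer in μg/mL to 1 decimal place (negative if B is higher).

5.2 μg/mL

Regimen A: f = (1/2)^(57/25) ≈ 0.2059; Cmin,ss = (1160/13)·f/(1−f) ≈ 23.136 μg/mL.
Regimen B: f = (1/2)^(62/25) ≈ 0.1792; Cmin,ss = (1067/13)·f/(1−f) ≈ 17.919 μg/mL.
Difference ≈ 23.136 − 17.919 ≈ 5.217 μg/mL.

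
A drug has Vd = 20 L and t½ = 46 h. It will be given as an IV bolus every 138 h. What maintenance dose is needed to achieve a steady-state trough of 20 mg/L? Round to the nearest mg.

2800 mg

τ/t½ = 138/46 ≈ 3, so f = (1/2)^(138/46) ≈ 0.125000.
Cmin,ss = (D/Vd)·f/(1−f), so D = Cmin,ss·Vd·(1−f)/f.
D = 20 × 20 × (1−f)/f ≈ 20 × 20 × 7.00000 ≈ 2800.00 mg.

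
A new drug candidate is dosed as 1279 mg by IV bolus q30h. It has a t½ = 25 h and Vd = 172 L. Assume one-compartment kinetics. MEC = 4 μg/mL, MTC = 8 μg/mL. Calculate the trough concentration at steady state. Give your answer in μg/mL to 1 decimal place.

τ/t½ = 30/25 ≈ 1.2, so fraction remaining f = (1/2)^(30/25) ≈ 0.4353.
Accumulation ratio R = 1/(1 − f) ≈ 1/0.5647 ≈ 1.7709.
Each bolus raises the concentration by D/Vd = 1279/172 ≈ 7.436 μg/mL.
Steady-state peak Cmax,ss = C₀·R ≈ 7.436 × 1.7709 ≈ 13.168 μg/mL.
Steady-state trough Cmin,ss = Cmax,ss·f ≈ 13.168 × 0.4353 ≈ 5.732 μg/mL.
Trough 5.7 μg/mL vs MEC 4 μg/mL: adequate.

5.7 μg/mL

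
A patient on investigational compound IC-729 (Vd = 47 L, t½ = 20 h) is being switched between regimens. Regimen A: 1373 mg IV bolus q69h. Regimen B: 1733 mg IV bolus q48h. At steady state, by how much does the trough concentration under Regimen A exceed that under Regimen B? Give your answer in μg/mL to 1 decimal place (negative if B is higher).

-5.7 μg/mL

Regimen A: f = (1/2)^(69/20) ≈ 0.0915; Cmin,ss = (1373/47)·f/(1−f) ≈ 2.942 μg/mL.
Regimen B: f = (1/2)^(48/20) ≈ 0.1895; Cmin,ss = (1733/47)·f/(1−f) ≈ 8.621 μg/mL.
Difference ≈ 2.942 − 8.621 ≈ -5.679 μg/mL.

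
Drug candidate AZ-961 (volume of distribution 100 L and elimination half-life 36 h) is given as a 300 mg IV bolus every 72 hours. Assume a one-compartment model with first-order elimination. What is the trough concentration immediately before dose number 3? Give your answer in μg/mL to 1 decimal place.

f = (1/2)^(τ/t½) = (1/2)^(72/36) ≈ 0.2500.
C₀ = D/Vd = 300/100 ≈ 3.000 μg/mL.
Before the 3rd dose, 2 doses have been given. Superposition: Cmin = C₀·(f + f²).
≈ 3.000 × (0.2500 + 0.0625) ≈ 3.000 × 0.3125 ≈ 0.938 μg/mL.

0.9 μg/mL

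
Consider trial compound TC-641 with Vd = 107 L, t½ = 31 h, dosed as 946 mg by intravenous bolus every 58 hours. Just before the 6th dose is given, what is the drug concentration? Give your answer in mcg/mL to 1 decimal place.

f = (1/2)^(τ/t½) = (1/2)^(58/31) ≈ 0.2734.
C₀ = D/Vd = 946/107 ≈ 8.841 mcg/mL.
Before the 6th dose, 5 doses have been given. Superposition: Cmin = C₀·(f + f² + … + f^5).
≈ 8.841 × (0.2734 + 0.0747 + 0.0204 + 0.0056 + 0.0015) ≈ 8.841 × 0.3756 ≈ 3.321 mcg/mL.

3.3 mcg/mL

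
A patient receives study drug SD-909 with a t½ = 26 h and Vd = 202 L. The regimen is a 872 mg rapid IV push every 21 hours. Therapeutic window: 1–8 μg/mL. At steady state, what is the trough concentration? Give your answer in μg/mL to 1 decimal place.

τ/t½ = 21/26 ≈ 0.80769, so fraction remaining f = (1/2)^(21/26) ≈ 0.5713.
At steady state, accumulation factor R = 1/(1 − e^(−kτ)) ≈ 2.3326.
Single-dose peak C₀ = D/Vd = 872/202 ≈ 4.317 μg/mL.
Steady-state peak Cmax,ss = C₀·R ≈ 4.317 × 2.3326 ≈ 10.070 μg/mL.
One interval later, Cmin,ss = Cmax,ss·e^(−kτ) ≈ 10.070 × 0.5713 ≈ 5.753 μg/mL.
Trough 5.8 μg/mL vs MEC 1 μg/mL: adequate.

5.8 μg/mL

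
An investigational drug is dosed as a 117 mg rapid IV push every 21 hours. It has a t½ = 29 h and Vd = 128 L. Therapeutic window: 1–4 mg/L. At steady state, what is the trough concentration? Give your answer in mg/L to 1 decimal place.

k = ln2/t½ = ln2/29 ≈ 0.023902 h⁻¹; fraction remaining f = e^(−kτ) = e^(−0.023902×21) ≈ 0.6054.
At steady state, accumulation factor R = 1/(1 − e^(−kτ)) ≈ 2.5342.
Each bolus raises the concentration by D/Vd = 117/128 ≈ 0.914 mg/L.
Steady-state peak Cmax,ss = C₀·R ≈ 0.914 × 2.5342 ≈ 2.316 mg/L.
One interval later, Cmin,ss = Cmax,ss·e^(−kτ) ≈ 2.316 × 0.6054 ≈ 1.402 mg/L.
Trough 1.4 mg/L vs MEC 1 mg/L: adequate.

1.4 mg/L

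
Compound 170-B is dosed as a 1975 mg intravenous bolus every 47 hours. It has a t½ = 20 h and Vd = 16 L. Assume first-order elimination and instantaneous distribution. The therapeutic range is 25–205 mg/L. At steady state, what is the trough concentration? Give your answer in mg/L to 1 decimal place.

τ/t½ = 47/20 ≈ 2.35, so fraction remaining f = (1/2)^(47/20) ≈ 0.1961.
Each bolus raises the concentration by D/Vd = 1975/16 ≈ 123.438 mg/L.
Steady-state trough Cmin,ss = C₀·f/(1−f) ≈ 123.438 × 0.1961/0.8039 ≈ 30.111 mg/L.
Trough 30.1 mg/L vs MEC 25 mg/L: adequate.

30.1 mg/L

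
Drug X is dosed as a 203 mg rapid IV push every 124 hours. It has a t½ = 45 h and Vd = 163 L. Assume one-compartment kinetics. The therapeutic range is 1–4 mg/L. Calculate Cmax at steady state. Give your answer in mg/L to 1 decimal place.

τ/t½ = 124/45 ≈ 2.7556, so fraction remaining f = (1/2)^(124/45) ≈ 0.1481.
Accumulation ratio R = 1/(1 − f) ≈ 1/0.8519 ≈ 1.1738.
Single-dose peak C₀ = D/Vd = 203/163 ≈ 1.245 mg/L.
Steady-state peak Cmax,ss = C₀·R ≈ 1.245 × 1.1738 ≈ 1.461 mg/L.
Peak 1.5 mg/L vs MTC 4 mg/L: below toxic threshold.

1.5 mg/L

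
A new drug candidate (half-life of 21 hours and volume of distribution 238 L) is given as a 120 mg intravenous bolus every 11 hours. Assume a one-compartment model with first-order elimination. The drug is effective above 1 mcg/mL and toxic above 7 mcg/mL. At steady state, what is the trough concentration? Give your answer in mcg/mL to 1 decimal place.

Over one 11-h interval, 11/21 ≈ 0.52381 half-lives elapse, leaving f ≈ 0.6955 of each dose.
Each bolus raises the concentration by D/Vd = 120/238 ≈ 0.504 mcg/mL.
Steady-state trough Cmin,ss = C₀·f/(1−f) ≈ 0.504 × 0.6955/0.3045 ≈ 1.151 mcg/mL.
Trough 1.2 mcg/mL vs MEC 1 mcg/mL: adequate.

1.2 mcg/mL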